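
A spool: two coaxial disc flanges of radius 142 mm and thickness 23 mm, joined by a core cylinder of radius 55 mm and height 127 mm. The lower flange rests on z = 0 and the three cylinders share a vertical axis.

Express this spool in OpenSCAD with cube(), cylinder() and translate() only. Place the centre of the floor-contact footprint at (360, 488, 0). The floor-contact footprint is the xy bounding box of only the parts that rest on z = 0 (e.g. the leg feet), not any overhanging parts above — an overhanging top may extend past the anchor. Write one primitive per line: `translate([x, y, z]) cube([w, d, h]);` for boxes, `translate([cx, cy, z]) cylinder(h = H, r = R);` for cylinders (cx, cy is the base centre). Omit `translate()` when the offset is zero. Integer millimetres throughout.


translate([360, 488, 0]) cylinder(h = 23, r = 142);
translate([360, 488, 23]) cylinder(h = 127, r = 55);
translate([360, 488, 150]) cylinder(h = 23, r = 142);


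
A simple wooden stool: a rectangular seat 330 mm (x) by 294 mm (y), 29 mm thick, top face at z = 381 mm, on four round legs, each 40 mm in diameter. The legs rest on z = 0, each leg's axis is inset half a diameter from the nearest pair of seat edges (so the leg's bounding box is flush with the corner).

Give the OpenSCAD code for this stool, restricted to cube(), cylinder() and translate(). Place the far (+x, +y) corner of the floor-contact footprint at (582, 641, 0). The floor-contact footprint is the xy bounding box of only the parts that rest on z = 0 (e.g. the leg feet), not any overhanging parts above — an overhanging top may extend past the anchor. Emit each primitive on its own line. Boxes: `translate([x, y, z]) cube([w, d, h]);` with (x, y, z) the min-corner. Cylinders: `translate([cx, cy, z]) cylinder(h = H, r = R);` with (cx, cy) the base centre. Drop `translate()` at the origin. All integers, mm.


// leg_h = 381 - 29 = 352
translate([252, 347, 352]) cube([330, 294, 29]);
translate([272, 367, 0]) cylinder(h = 352, r = 20);
translate([562, 367, 0]) cylinder(h = 352, r = 20);
translate([272, 621, 0]) cylinder(h = 352, r = 20);
translate([562, 621, 0]) cylinder(h = 352, r = 20);


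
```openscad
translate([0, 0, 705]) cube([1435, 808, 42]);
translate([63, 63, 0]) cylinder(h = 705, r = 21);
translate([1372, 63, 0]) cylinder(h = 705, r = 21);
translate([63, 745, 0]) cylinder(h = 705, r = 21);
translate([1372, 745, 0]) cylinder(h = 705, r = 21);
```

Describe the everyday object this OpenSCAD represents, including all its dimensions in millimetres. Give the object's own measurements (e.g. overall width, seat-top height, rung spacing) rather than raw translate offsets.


A table: top 1435 mm (x) × 808 mm (y), 42 mm thick, upper face at z = 747 mm, on four round legs of 42 mm diameter, each leg's bounding box inset 42 mm from the nearest pair of top edges from z = 0 to the bottom of the top.


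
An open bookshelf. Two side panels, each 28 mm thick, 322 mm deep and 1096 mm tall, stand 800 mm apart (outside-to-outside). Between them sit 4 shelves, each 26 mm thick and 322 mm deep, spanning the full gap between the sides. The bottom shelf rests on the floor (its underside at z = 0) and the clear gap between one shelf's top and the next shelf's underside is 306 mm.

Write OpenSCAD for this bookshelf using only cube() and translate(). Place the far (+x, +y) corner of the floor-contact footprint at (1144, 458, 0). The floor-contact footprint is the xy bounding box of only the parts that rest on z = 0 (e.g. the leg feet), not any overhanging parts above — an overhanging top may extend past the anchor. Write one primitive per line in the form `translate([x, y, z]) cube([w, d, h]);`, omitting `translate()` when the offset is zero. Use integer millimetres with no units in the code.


translate([344, 136, 0]) cube([28, 322, 1096]);
translate([1116, 136, 0]) cube([28, 322, 1096]);
translate([372, 136, 0]) cube([744, 322, 26]);
translate([372, 136, 332]) cube([744, 322, 26]);
translate([372, 136, 664]) cube([744, 322, 26]);
translate([372, 136, 996]) cube([744, 322, 26]);


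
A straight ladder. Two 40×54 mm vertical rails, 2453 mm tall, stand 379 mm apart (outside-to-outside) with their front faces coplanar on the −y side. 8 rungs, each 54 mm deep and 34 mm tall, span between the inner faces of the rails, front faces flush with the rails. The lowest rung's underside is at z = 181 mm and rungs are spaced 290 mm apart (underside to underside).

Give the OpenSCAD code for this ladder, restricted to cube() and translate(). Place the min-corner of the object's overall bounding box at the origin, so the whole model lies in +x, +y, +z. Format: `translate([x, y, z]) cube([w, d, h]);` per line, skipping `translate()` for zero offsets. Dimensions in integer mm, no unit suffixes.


// rung span = 379 - 2*40 = 299
// rung[k] z = 181 + k*290
cube([40, 54, 2453]);
translate([339, 0, 0]) cube([40, 54, 2453]);
translate([40, 0, 181]) cube([299, 54, 34]);
translate([40, 0, 471]) cube([299, 54, 34]);
translate([40, 0, 761]) cube([299, 54, 34]);
translate([40, 0, 1051]) cube([299, 54, 34]);
translate([40, 0, 1341]) cube([299, 54, 34]);
translate([40, 0, 1631]) cube([299, 54, 34]);
translate([40, 0, 1921]) cube([299, 54, 34]);
translate([40, 0, 2211]) cube([299, 54, 34]);


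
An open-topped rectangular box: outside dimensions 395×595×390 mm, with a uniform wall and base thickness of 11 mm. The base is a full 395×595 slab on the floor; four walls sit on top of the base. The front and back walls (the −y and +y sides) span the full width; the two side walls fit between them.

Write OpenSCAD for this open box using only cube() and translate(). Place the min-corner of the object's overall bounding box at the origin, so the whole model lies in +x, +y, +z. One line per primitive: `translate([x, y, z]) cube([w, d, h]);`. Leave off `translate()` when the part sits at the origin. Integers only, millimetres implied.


cube([395, 595, 11]);
translate([0, 0, 11]) cube([395, 11, 379]);
translate([0, 584, 11]) cube([395, 11, 379]);
translate([0, 11, 11]) cube([11, 573, 379]);
translate([384, 11, 11]) cube([11, 573, 379]);


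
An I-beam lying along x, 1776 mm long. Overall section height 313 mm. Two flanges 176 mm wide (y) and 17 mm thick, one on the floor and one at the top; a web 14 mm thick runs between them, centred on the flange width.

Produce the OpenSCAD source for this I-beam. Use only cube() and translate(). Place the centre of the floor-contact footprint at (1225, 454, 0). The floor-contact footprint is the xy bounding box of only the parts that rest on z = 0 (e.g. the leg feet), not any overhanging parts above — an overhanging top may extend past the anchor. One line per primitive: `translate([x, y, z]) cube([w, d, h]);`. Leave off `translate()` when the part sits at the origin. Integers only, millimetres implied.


translate([337, 366, 0]) cube([1776, 176, 17]);
translate([337, 447, 17]) cube([1776, 14, 279]);
translate([337, 366, 296]) cube([1776, 176, 17]);


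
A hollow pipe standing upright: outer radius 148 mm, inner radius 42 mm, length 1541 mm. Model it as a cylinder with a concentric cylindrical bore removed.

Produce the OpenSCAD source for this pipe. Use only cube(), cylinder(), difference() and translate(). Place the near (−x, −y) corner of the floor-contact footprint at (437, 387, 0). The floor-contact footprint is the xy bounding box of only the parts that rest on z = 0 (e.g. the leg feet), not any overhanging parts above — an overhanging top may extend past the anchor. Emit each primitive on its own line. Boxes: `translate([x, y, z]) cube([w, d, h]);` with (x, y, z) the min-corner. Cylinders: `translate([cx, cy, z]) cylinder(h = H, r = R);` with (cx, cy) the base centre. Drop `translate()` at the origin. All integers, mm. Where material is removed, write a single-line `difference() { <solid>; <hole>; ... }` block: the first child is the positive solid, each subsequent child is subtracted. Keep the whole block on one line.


difference() { translate([585, 535, 0]) cylinder(h = 1541, r = 148); translate([585, 535, 0]) cylinder(h = 1541, r = 42); }


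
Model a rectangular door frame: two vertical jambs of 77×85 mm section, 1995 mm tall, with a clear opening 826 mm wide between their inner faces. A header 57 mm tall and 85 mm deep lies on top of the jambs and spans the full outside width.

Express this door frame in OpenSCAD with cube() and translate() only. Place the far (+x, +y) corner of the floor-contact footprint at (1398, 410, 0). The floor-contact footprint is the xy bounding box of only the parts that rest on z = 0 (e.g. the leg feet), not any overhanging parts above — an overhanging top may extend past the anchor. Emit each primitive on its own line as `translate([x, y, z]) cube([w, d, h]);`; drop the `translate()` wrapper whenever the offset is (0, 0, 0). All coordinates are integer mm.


translate([418, 325, 0]) cube([77, 85, 1995]);
translate([1321, 325, 0]) cube([77, 85, 1995]);
translate([418, 325, 1995]) cube([980, 85, 57]);


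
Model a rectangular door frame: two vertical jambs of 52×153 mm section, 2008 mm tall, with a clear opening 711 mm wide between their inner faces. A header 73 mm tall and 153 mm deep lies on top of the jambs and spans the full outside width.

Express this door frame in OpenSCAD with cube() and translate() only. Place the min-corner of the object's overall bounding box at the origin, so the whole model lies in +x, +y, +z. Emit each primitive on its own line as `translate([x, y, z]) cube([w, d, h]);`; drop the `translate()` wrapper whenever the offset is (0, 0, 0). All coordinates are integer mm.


cube([52, 153, 2008]);
translate([763, 0, 0]) cube([52, 153, 2008]);
translate([0, 0, 2008]) cube([815, 153, 73]);


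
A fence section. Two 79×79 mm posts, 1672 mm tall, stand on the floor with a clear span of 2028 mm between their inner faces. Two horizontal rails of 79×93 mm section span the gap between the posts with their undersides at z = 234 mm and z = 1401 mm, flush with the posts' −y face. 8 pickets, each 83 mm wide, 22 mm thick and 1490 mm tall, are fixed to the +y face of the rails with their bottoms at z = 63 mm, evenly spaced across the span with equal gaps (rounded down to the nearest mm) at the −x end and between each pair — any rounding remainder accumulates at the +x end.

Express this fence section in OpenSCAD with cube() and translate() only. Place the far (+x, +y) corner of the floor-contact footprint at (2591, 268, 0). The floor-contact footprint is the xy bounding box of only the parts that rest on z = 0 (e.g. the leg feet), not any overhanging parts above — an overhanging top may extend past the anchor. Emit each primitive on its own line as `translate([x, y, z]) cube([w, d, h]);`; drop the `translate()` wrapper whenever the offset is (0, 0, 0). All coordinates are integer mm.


translate([405, 189, 0]) cube([79, 79, 1672]);
translate([2512, 189, 0]) cube([79, 79, 1672]);
translate([484, 189, 234]) cube([2028, 79, 93]);
translate([484, 189, 1401]) cube([2028, 79, 93]);
translate([635, 268, 63]) cube([83, 22, 1490]);
translate([869, 268, 63]) cube([83, 22, 1490]);
translate([1103, 268, 63]) cube([83, 22, 1490]);
translate([1337, 268, 63]) cube([83, 22, 1490]);
translate([1571, 268, 63]) cube([83, 22, 1490]);
translate([1805, 268, 63]) cube([83, 22, 1490]);
translate([2039, 268, 63]) cube([83, 22, 1490]);
translate([2273, 268, 63]) cube([83, 22, 1490]);


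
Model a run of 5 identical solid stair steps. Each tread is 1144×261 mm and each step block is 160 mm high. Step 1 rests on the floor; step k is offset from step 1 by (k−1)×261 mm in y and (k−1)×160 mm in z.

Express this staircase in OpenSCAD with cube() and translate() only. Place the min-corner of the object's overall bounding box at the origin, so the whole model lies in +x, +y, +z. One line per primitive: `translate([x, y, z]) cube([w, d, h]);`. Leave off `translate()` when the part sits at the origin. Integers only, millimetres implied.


cube([1144, 261, 160]);
translate([0, 261, 160]) cube([1144, 261, 160]);
translate([0, 522, 320]) cube([1144, 261, 160]);
translate([0, 783, 480]) cube([1144, 261, 160]);
translate([0, 1044, 640]) cube([1144, 261, 160]);


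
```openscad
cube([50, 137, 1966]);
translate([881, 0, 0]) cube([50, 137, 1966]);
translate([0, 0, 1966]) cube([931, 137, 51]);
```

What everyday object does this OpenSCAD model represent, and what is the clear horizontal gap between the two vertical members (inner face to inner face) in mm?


A door frame. The clear opening width is 831 mm.

Two 1966 mm tall posts with a header on top — a door frame. The left jamb is 50 mm wide at x = 0; the right jamb starts at x = 881. The clear opening is 881 − 50 = 831 mm.


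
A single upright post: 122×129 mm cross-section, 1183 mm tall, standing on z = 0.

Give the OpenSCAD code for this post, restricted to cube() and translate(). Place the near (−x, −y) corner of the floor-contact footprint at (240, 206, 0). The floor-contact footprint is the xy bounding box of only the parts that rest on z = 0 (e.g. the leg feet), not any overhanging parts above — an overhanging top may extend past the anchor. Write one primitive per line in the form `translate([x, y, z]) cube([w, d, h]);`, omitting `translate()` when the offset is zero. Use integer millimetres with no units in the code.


translate([240, 206, 0]) cube([122, 129, 1183]);


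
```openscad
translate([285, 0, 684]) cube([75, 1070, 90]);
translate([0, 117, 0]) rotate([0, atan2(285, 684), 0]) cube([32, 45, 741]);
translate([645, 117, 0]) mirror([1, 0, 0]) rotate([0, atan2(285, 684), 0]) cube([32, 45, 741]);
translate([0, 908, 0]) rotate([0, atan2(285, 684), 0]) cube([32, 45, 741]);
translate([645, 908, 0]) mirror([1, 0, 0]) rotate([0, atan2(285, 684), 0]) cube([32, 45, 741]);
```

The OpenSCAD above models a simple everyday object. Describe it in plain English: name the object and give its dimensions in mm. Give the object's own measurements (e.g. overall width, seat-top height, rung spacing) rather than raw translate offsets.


A sawhorse. A 75×1070×90 mm beam (x, y, z) sits on two A-frame leg pairs. Each pair is two raked legs of 32×45 mm section (45 mm along y) splaying symmetrically in x. Each leg rises 684 mm vertically over 285 mm of horizontal reach and is 741 mm long along its own axis. Every leg's outer bottom edge rests on the floor and its outer top edge meets a bottom edge of the beam — the left legs (tilting toward +x) meet the beam's −x bottom edge, the right legs (their mirror images, tilting toward −x) meet its +x bottom edge — so the leg tops tuck under the beam, the beam's underside is 684 mm above the floor, and the feet are 645 mm apart outside-to-outside with the beam centred between them. The two leg pairs are set in 117 mm from either end of the beam.


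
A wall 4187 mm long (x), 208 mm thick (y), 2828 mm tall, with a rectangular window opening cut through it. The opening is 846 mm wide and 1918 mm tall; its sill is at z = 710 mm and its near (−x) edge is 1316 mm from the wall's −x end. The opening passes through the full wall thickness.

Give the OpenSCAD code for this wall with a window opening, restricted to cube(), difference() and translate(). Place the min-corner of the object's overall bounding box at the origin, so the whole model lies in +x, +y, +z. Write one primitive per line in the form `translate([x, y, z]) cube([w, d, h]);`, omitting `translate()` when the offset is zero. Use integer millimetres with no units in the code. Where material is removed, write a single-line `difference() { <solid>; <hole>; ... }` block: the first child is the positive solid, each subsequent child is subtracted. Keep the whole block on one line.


difference() { cube([4187, 208, 2828]); translate([1316, 0, 710]) cube([846, 208, 1918]); }


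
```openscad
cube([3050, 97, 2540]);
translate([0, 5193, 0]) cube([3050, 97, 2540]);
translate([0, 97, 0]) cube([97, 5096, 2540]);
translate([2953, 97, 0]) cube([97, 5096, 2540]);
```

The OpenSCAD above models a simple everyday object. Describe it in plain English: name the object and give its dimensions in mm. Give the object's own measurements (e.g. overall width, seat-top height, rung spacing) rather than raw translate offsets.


The wall frame of a small rectangular building: four walls, each 2540 mm tall and 97 mm thick, enclosing a footprint 3050 mm (x) by 5290 mm (y) outside-to-outside, with no floor or roof. The front and back walls (the −y and +y sides) span the full width; the two side walls fit between them.


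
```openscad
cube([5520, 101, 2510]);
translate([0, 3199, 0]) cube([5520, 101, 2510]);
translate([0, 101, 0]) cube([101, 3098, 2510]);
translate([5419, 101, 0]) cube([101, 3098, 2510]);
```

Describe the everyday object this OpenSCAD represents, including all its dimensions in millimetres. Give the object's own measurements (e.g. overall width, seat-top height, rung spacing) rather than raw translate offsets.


The wall frame of a small rectangular building: four walls, each 2510 mm tall and 101 mm thick, enclosing a footprint 5520 mm (x) by 3300 mm (y) outside-to-outside, with no floor or roof. The front and back walls (the −y and +y sides) span the full width; the two side walls fit between them.


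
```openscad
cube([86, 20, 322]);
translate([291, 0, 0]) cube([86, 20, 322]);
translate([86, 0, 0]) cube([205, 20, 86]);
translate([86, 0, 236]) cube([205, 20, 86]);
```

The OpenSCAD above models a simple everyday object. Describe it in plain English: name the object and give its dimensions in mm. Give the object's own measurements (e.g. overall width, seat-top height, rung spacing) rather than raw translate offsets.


A rectangular picture frame lying in the x–z plane (depth along y). The opening is 205 mm wide (x) by 150 mm tall (z), surrounded by a border 86 mm wide on all four sides. The frame is 20 mm deep and is made of two full-height vertical stiles with two horizontal rails fitted between them.


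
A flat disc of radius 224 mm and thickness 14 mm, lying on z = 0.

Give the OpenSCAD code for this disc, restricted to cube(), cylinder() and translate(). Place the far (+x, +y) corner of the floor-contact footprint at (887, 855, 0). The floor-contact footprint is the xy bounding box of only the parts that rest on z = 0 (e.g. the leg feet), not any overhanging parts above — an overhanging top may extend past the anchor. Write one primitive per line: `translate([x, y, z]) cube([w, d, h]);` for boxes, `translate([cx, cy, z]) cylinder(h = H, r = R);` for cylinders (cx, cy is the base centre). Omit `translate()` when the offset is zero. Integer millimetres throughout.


translate([663, 631, 0]) cylinder(h = 14, r = 224);


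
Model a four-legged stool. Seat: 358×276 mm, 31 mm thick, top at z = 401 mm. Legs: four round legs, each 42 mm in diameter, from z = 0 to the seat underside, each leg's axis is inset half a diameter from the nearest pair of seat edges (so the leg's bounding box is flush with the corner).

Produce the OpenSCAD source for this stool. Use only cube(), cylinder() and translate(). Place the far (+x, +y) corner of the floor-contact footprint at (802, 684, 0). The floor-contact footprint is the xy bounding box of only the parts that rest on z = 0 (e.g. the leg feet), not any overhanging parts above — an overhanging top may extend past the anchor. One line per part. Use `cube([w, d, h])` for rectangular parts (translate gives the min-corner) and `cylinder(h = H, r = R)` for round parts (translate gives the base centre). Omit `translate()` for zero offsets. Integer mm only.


translate([444, 408, 370]) cube([358, 276, 31]);
translate([465, 429, 0]) cylinder(h = 370, r = 21);
translate([781, 429, 0]) cylinder(h = 370, r = 21);
translate([465, 663, 0]) cylinder(h = 370, r = 21);
translate([781, 663, 0]) cylinder(h = 370, r = 21);


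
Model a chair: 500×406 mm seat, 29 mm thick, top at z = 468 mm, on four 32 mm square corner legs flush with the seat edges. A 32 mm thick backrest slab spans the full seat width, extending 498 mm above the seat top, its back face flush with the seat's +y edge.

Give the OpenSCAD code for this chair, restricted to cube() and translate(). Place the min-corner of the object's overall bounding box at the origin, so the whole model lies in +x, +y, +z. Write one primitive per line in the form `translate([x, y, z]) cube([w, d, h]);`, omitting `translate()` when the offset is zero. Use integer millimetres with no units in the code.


translate([0, 0, 439]) cube([500, 406, 29]);
cube([32, 32, 439]);
translate([468, 0, 0]) cube([32, 32, 439]);
translate([0, 374, 0]) cube([32, 32, 439]);
translate([468, 374, 0]) cube([32, 32, 439]);
translate([0, 374, 468]) cube([500, 32, 498]);


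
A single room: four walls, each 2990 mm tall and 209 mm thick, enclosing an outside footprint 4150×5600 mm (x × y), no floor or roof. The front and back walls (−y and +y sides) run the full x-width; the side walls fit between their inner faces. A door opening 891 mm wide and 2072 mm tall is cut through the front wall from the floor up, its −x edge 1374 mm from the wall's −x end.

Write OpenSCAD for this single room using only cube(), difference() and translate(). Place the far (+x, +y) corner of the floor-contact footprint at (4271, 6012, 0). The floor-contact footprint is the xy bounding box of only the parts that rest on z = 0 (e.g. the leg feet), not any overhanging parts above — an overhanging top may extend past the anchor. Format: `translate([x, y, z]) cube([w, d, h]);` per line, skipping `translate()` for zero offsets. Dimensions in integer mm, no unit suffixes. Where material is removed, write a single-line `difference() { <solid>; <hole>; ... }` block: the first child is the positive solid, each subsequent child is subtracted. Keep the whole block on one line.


difference() { translate([121, 412, 0]) cube([4150, 209, 2990]); translate([1495, 412, 0]) cube([891, 209, 2072]); }
translate([121, 5803, 0]) cube([4150, 209, 2990]);
translate([121, 621, 0]) cube([209, 5182, 2990]);
translate([4062, 621, 0]) cube([209, 5182, 2990]);


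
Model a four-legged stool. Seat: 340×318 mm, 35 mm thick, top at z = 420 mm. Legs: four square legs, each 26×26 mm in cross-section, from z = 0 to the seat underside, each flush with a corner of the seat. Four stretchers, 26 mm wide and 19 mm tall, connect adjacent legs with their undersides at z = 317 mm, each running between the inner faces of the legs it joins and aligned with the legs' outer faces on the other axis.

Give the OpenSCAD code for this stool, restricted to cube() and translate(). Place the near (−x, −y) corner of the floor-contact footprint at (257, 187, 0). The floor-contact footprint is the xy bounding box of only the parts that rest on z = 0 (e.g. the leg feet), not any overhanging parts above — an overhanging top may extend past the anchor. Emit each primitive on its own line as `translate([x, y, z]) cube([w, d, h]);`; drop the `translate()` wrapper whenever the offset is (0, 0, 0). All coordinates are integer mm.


translate([257, 187, 385]) cube([340, 318, 35]);
translate([257, 187, 0]) cube([26, 26, 385]);
translate([571, 187, 0]) cube([26, 26, 385]);
translate([257, 479, 0]) cube([26, 26, 385]);
translate([571, 479, 0]) cube([26, 26, 385]);
translate([283, 187, 317]) cube([288, 26, 19]);
translate([283, 479, 317]) cube([288, 26, 19]);
translate([257, 213, 317]) cube([26, 266, 19]);
translate([571, 213, 317]) cube([26, 266, 19]);


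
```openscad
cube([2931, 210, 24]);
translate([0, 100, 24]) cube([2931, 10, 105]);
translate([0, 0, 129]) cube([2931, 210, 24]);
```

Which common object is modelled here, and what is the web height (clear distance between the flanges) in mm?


An I-beam. The web height is 105 mm.

Two wide flanges with a thin centred web — an I-beam. Overall 153 mm minus two 24 mm flanges gives a web of 153 − 2·24 = 105 mm.


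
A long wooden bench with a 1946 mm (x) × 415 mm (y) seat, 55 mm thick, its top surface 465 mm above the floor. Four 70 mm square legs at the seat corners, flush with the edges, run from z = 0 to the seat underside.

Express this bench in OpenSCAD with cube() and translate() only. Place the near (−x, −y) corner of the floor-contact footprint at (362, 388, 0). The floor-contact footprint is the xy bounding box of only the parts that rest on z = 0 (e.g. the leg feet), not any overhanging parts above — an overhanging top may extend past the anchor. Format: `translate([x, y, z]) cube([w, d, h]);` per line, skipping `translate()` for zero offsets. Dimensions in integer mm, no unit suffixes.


translate([362, 388, 410]) cube([1946, 415, 55]);
translate([362, 388, 0]) cube([70, 70, 410]);
translate([362, 733, 0]) cube([70, 70, 410]);
translate([2238, 388, 0]) cube([70, 70, 410]);
translate([2238, 733, 0]) cube([70, 70, 410]);


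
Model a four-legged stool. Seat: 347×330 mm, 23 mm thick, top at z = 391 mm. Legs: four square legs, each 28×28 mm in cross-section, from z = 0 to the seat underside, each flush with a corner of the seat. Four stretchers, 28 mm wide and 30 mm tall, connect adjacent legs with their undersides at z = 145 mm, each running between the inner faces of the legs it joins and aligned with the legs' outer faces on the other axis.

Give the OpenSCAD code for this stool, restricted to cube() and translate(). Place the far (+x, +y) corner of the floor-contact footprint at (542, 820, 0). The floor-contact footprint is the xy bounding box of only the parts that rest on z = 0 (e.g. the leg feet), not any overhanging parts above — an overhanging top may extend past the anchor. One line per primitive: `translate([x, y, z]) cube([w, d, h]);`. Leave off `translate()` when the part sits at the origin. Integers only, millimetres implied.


// leg_h = 391 - 23 = 368
// stretcher span = 347 - 2*28 = 291
translate([195, 490, 368]) cube([347, 330, 23]);
translate([195, 490, 0]) cube([28, 28, 368]);
translate([514, 490, 0]) cube([28, 28, 368]);
translate([195, 792, 0]) cube([28, 28, 368]);
translate([514, 792, 0]) cube([28, 28, 368]);
translate([223, 490, 145]) cube([291, 28, 30]);
translate([223, 792, 145]) cube([291, 28, 30]);
translate([195, 518, 145]) cube([28, 274, 30]);
translate([514, 518, 145]) cube([28, 274, 30]);


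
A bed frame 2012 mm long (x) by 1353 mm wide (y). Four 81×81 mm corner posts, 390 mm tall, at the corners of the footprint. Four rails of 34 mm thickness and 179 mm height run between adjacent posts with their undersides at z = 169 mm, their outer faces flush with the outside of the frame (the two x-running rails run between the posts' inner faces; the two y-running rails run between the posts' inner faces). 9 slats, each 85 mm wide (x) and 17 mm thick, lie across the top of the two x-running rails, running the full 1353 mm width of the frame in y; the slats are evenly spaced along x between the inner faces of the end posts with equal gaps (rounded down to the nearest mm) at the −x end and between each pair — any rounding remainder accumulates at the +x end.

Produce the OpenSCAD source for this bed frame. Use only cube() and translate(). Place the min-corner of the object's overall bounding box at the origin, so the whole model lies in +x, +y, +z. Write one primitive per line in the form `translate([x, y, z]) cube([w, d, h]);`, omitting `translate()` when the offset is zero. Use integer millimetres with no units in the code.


cube([81, 81, 390]);
translate([0, 1272, 0]) cube([81, 81, 390]);
translate([1931, 0, 0]) cube([81, 81, 390]);
translate([1931, 1272, 0]) cube([81, 81, 390]);
translate([81, 0, 169]) cube([1850, 34, 179]);
translate([81, 1319, 169]) cube([1850, 34, 179]);
translate([0, 81, 169]) cube([34, 1191, 179]);
translate([1978, 81, 169]) cube([34, 1191, 179]);
translate([189, 0, 348]) cube([85, 1353, 17]);
translate([382, 0, 348]) cube([85, 1353, 17]);
translate([575, 0, 348]) cube([85, 1353, 17]);
translate([768, 0, 348]) cube([85, 1353, 17]);
translate([961, 0, 348]) cube([85, 1353, 17]);
translate([1154, 0, 348]) cube([85, 1353, 17]);
translate([1347, 0, 348]) cube([85, 1353, 17]);
translate([1540, 0, 348]) cube([85, 1353, 17]);
translate([1733, 0, 348]) cube([85, 1353, 17]);


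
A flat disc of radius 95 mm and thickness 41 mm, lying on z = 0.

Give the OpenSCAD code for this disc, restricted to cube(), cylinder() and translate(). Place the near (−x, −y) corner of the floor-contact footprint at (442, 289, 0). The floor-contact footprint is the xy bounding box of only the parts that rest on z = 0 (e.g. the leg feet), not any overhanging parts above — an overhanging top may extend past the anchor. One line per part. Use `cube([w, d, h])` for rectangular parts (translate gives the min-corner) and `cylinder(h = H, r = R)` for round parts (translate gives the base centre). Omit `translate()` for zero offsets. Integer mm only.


translate([537, 384, 0]) cylinder(h = 41, r = 95);


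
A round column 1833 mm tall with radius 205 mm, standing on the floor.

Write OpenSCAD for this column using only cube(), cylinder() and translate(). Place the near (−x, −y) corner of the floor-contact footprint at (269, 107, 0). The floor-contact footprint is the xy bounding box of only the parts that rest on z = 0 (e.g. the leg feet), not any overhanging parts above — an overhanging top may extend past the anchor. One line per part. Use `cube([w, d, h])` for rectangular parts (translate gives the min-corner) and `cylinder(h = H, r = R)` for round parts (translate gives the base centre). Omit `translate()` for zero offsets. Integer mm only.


translate([474, 312, 0]) cylinder(h = 1833, r = 205);


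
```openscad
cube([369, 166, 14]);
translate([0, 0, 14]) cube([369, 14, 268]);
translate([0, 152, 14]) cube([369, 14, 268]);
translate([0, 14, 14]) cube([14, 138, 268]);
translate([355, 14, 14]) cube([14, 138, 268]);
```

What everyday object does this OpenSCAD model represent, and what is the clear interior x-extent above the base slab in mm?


An open box. The internal width is 341 mm.

A 369×166 base slab with four walls standing on it — an open box. The base is 369 mm wide and the walls are 14 mm thick, so the internal width is 369 − 2 × 14 = 341 mm.


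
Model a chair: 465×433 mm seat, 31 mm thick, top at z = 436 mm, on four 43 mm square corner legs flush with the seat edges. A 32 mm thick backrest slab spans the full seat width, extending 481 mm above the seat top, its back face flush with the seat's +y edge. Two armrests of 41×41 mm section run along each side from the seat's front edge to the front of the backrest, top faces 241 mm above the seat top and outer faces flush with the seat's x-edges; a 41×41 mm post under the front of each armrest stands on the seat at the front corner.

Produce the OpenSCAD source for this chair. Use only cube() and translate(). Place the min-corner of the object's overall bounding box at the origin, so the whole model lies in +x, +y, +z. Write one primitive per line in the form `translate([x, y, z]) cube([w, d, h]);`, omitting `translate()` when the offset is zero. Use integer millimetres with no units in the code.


// leg_h = 436 - 31 = 405
// arm post h = 241 - 41 = 200
translate([0, 0, 405]) cube([465, 433, 31]);
cube([43, 43, 405]);
translate([422, 0, 0]) cube([43, 43, 405]);
translate([0, 390, 0]) cube([43, 43, 405]);
translate([422, 390, 0]) cube([43, 43, 405]);
translate([0, 401, 436]) cube([465, 32, 481]);
translate([0, 0, 636]) cube([41, 401, 41]);
translate([424, 0, 636]) cube([41, 401, 41]);
translate([0, 0, 436]) cube([41, 41, 200]);
translate([424, 0, 436]) cube([41, 41, 200]);


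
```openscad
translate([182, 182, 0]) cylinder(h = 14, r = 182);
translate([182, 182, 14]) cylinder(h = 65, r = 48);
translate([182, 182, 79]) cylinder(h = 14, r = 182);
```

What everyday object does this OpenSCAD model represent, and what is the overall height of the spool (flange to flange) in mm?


A spool. The overall height is 93 mm.

Three coaxial cylinders, large–small–large — a spool. Two 14 mm flanges and a 65 mm core give 14 + 65 + 14 = 93 mm.


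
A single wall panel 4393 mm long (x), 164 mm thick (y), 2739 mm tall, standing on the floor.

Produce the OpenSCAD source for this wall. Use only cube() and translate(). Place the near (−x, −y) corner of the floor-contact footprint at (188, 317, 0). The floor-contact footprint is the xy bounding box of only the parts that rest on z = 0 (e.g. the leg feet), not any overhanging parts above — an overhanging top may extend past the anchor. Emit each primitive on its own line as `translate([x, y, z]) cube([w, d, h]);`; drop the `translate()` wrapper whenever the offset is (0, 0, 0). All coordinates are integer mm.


translate([188, 317, 0]) cube([4393, 164, 2739]);


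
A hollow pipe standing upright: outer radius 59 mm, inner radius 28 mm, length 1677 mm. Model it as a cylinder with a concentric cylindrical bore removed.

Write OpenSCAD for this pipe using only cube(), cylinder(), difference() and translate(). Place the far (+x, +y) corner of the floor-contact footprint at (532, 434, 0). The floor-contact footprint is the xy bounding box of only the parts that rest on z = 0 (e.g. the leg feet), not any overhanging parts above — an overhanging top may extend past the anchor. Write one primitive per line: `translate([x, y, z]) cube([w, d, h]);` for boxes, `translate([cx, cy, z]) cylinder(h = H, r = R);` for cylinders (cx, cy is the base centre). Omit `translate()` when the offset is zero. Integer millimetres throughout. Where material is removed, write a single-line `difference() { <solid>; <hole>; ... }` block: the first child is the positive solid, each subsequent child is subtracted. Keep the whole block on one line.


difference() { translate([473, 375, 0]) cylinder(h = 1677, r = 59); translate([473, 375, 0]) cylinder(h = 1677, r = 28); }


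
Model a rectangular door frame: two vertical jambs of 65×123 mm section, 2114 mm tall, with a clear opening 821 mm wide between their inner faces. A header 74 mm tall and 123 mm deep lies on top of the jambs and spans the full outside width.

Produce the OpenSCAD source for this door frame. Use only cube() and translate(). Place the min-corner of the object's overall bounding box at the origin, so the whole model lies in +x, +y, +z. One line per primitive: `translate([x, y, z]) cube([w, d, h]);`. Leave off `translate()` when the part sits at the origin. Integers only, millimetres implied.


cube([65, 123, 2114]);
translate([886, 0, 0]) cube([65, 123, 2114]);
translate([0, 0, 2114]) cube([951, 123, 74]);


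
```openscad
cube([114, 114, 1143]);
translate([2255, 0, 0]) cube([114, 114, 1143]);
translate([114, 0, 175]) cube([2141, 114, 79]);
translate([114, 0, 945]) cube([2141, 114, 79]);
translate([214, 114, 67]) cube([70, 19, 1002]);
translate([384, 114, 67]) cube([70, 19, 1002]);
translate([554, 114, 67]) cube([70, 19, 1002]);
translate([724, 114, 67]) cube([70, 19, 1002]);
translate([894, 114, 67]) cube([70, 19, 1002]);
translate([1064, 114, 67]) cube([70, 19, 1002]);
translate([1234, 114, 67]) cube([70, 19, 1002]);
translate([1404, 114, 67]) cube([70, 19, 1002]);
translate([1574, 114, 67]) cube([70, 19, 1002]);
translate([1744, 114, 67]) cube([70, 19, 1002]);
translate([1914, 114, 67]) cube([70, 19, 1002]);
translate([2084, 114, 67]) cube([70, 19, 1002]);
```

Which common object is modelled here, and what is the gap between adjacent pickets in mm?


A fence section. The picket gap is 100 mm.

Two posts, two rails, 12 pickets — a fence section. Span 2141 mm holds 12 pickets of 70 mm with 13 equal gaps: ⌊(2141 − 12·70) / 13⌋ = 100 mm.


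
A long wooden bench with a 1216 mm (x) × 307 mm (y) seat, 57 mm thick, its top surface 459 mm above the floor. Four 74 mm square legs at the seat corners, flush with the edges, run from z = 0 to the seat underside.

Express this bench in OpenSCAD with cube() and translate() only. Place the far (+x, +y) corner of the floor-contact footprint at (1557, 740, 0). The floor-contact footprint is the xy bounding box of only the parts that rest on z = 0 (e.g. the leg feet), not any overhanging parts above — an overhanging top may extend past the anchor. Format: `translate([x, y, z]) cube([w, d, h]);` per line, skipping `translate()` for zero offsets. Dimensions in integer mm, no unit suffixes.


// leg_h = 459 − 57 = 402
translate([341, 433, 402]) cube([1216, 307, 57]);
translate([341, 433, 0]) cube([74, 74, 402]);
translate([341, 666, 0]) cube([74, 74, 402]);
translate([1483, 433, 0]) cube([74, 74, 402]);
translate([1483, 666, 0]) cube([74, 74, 402]);


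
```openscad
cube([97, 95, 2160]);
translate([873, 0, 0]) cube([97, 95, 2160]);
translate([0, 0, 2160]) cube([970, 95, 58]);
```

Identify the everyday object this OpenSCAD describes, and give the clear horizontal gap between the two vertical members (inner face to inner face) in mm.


A door frame. The clear opening width is 776 mm.

Two 2160 mm tall posts with a header on top — a door frame. The left jamb is 97 mm wide at x = 0; the right jamb starts at x = 873. The clear opening is 873 − 97 = 776 mm.


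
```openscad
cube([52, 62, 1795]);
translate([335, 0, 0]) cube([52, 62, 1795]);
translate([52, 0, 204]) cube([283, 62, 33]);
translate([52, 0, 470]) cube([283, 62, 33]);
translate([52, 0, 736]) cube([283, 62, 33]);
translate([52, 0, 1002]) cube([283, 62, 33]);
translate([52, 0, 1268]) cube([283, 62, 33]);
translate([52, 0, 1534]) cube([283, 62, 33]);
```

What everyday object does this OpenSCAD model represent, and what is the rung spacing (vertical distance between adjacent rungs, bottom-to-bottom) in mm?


A ladder. The rung spacing is 266 mm.

Two tall 52×62 posts with 6 short bars between them — a ladder. Adjacent rungs sit at z = 204 and z = 470, so the spacing is 470 − 204 = 266 mm.


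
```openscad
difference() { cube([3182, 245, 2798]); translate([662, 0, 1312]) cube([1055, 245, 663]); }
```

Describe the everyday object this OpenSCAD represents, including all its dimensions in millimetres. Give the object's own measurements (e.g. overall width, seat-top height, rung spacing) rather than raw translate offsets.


A wall 3182 mm long (x), 245 mm thick (y), 2798 mm tall, with a rectangular window opening cut through it. The opening is 1055 mm wide and 663 mm tall; its sill is at z = 1312 mm and its near (−x) edge is 662 mm from the wall's −x end. The opening passes through the full wall thickness.


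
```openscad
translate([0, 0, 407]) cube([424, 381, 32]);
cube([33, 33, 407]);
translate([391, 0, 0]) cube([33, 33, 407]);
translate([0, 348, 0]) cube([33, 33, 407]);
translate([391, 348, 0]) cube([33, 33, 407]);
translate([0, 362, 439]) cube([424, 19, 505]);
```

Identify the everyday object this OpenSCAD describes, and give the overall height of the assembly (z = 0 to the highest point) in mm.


A chair. The overall height is 944 mm.

A slab on four corner posts with a tall panel at the back — a chair. The seat slab sits at z = 407 with thickness 32, and the 505 mm backrest starts at the seat top, so the overall height is 407 + 32 + 505 = 944 mm.


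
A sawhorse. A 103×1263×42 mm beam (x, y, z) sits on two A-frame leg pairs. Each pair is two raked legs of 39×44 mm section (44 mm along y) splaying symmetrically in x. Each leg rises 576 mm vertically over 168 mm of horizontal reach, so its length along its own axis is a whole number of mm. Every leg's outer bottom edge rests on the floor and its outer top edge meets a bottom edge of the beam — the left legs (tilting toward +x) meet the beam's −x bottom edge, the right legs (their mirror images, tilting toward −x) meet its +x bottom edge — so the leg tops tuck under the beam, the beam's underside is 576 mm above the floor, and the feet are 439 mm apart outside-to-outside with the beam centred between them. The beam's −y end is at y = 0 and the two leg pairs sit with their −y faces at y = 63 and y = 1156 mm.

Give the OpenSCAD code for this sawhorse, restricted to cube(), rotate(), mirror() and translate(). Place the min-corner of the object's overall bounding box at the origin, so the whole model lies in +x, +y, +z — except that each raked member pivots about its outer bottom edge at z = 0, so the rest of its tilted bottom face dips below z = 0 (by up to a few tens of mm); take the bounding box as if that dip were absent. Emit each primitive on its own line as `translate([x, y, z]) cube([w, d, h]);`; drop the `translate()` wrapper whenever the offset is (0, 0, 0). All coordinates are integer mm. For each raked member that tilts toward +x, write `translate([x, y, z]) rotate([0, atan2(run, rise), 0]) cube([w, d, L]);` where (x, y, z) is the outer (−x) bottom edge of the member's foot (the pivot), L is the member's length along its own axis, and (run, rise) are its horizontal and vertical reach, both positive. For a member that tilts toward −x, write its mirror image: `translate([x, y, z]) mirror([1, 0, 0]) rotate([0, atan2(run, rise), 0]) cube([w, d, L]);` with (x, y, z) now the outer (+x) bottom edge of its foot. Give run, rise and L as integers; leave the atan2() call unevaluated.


translate([168, 0, 576]) cube([103, 1263, 42]);
translate([0, 63, 0]) rotate([0, atan2(168, 576), 0]) cube([39, 44, 600]);
translate([439, 63, 0]) mirror([1, 0, 0]) rotate([0, atan2(168, 576), 0]) cube([39, 44, 600]);
translate([0, 1156, 0]) rotate([0, atan2(168, 576), 0]) cube([39, 44, 600]);
translate([439, 1156, 0]) mirror([1, 0, 0]) rotate([0, atan2(168, 576), 0]) cube([39, 44, 600]);
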